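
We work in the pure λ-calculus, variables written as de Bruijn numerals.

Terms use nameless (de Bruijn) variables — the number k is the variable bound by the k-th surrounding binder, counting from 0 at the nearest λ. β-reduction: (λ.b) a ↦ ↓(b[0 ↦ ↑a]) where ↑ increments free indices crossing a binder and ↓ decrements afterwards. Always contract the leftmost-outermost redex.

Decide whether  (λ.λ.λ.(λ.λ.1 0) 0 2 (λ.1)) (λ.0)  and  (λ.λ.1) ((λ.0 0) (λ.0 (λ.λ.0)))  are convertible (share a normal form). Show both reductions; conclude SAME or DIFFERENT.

Answer: DIFFERENT — A ⇓ λ.λ.0 (λ.0) (λ.1), B ⇓ λ.λ.0

Working:
Term A:
  start: (λ.λ.λ.(λ.λ.1 0) 0 2 (λ.1)) (λ.0)
  [1] λ.λ.(λ.λ.1 0) 0 (λ.0) (λ.1)
  [2] λ.λ.(λ.1 0) (λ.0) (λ.1)
  [3] λ.λ.0 (λ.0) (λ.1)

Term B:
  start: (λ.λ.1) ((λ.0 0) (λ.0 (λ.λ.0)))
  [1] λ.(λ.0 0) (λ.0 (λ.λ.0))
  [2] λ.(λ.0 (λ.λ.0)) (λ.0 (λ.λ.0))
  [3] λ.(λ.0 (λ.λ.0)) (λ.λ.0)
  [4] λ.(λ.λ.0) (λ.λ.0)
  [5] λ.λ.0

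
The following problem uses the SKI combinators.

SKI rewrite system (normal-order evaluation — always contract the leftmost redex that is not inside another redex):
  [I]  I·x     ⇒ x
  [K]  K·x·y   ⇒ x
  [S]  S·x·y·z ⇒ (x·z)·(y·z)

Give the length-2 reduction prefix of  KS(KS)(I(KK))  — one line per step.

  start: KS(KS)(I(KK))
  →1  S(I(KK))
  →2  S(KK)

Answer: after 2 steps: S(KK)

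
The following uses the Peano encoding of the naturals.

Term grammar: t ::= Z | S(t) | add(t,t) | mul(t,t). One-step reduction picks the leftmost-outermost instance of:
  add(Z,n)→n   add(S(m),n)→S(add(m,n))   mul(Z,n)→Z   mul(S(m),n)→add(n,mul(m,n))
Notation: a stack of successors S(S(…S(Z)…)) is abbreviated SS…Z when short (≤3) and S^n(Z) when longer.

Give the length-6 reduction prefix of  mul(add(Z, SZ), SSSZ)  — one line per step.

Answer: after 6 steps: S(S(S(mul(Z, SSSZ))))

Reduction:
  start: mul(add(Z, SZ), SSSZ)
  step 1: mul(SZ, SSSZ)
  step 2: add(SSSZ, mul(Z, SSSZ))
  step 3: S(add(SSZ, mul(Z, SSSZ)))
  step 4: S(S(add(SZ, mul(Z, SSSZ))))
  step 5: S(S(S(add(Z, mul(Z, SSSZ)))))
  step 6: S(S(S(mul(Z, SSSZ))))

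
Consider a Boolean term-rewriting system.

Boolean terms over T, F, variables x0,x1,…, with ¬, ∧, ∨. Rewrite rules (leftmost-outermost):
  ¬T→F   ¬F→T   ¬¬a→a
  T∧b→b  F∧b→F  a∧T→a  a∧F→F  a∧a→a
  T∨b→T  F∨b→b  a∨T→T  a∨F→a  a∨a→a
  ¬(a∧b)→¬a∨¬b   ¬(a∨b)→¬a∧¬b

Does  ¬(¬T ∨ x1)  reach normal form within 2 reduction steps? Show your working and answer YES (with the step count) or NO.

  start: ¬(¬T ∨ x1)
  →1  ¬¬T ∧ ¬x1
  →2  T ∧ ¬x1

Answer: NO — after 2 steps the term is T ∧ ¬x1, not yet normal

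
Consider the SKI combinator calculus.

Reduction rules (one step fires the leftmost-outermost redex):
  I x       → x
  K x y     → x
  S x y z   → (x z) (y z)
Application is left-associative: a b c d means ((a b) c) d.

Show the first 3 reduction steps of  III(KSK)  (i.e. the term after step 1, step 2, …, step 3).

Answer: after 3 steps: KSK

Working:
  start: III(KSK)
  [1] II(KSK)
  [2] I(KSK)
  [3] KSK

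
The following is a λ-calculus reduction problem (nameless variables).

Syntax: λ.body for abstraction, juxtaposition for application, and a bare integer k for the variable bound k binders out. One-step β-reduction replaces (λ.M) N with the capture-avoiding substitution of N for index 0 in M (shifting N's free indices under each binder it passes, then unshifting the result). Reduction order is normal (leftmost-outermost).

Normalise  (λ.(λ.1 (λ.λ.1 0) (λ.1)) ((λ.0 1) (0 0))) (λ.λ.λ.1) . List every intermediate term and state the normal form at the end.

Answer: normal form = λ.λ.λ.λ.λ.λ.1  (in 7 steps)

Working:
  start: (λ.(λ.1 (λ.λ.1 0) (λ.1)) ((λ.0 1) (0 0))) (λ.λ.λ.1)
  [1] (λ.(λ.λ.λ.1) (λ.λ.1 0) (λ.1)) ((λ.0 (λ.λ.λ.1)) ((λ.λ.λ.1) (λ.λ.λ.1)))
  [2] (λ.λ.λ.1) (λ.λ.1 0) (λ.(λ.0 (λ.λ.λ.1)) ((λ.λ.λ.1) (λ.λ.λ.1)))
  [3] (λ.λ.1) (λ.(λ.0 (λ.λ.λ.1)) ((λ.λ.λ.1) (λ.λ.λ.1)))
  [4] λ.λ.(λ.0 (λ.λ.λ.1)) ((λ.λ.λ.1) (λ.λ.λ.1))
  [5] λ.λ.(λ.λ.λ.1) (λ.λ.λ.1) (λ.λ.λ.1)
  [6] λ.λ.(λ.λ.1) (λ.λ.λ.1)
  [7] λ.λ.λ.λ.λ.λ.1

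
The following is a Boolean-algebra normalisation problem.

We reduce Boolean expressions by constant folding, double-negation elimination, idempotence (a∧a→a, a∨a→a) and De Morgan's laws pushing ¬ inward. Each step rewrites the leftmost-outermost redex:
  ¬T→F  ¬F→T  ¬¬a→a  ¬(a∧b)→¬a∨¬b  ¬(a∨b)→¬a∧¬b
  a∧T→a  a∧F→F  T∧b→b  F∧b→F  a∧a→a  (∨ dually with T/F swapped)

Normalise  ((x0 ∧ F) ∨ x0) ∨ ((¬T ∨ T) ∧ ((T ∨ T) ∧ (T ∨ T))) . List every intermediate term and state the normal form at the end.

Answer: normal form = T  (in 7 steps)

Working:
  start: ((x0 ∧ F) ∨ x0) ∨ ((¬T ∨ T) ∧ ((T ∨ T) ∧ (T ∨ T)))
  step 1: (F ∨ x0) ∨ ((¬T ∨ T) ∧ ((T ∨ T) ∧ (T ∨ T)))
  step 2: x0 ∨ ((¬T ∨ T) ∧ ((T ∨ T) ∧ (T ∨ T)))
  step 3: x0 ∨ (T ∧ ((T ∨ T) ∧ (T ∨ T)))
  step 4: x0 ∨ ((T ∨ T) ∧ (T ∨ T))
  step 5: x0 ∨ (T ∨ T)
  step 6: x0 ∨ T
  step 7: T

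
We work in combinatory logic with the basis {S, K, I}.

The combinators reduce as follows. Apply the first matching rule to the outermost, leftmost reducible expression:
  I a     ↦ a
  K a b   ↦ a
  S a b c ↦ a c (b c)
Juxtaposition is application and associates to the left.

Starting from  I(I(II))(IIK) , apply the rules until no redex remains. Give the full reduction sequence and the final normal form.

Answer: normal form = K  (in 6 steps)

Reduction:
  start: I(I(II))(IIK)
  [1] I(II)(IIK)
  [2] II(IIK)
  [3] I(IIK)
  [4] IIK
  [5] IK
  [6] K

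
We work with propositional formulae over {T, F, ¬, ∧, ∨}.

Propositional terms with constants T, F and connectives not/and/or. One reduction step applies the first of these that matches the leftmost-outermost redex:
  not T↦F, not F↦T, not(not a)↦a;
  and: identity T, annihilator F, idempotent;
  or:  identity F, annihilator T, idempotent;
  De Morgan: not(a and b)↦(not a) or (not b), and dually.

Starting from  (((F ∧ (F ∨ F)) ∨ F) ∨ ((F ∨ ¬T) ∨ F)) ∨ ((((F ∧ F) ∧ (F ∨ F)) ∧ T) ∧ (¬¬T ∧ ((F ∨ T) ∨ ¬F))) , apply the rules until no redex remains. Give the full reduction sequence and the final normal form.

  start: (((F ∧ (F ∨ F)) ∨ F) ∨ ((F ∨ ¬T) ∨ F)) ∨ ((((F ∧ F) ∧ (F ∨ F)) ∧ T) ∧ (¬¬T ∧ ((F ∨ T) ∨ ¬F)))
  →1  ((F ∧ (F ∨ F)) ∨ ((F ∨ ¬T) ∨ F)) ∨ ((((F ∧ F) ∧ (F ∨ F)) ∧ T) ∧ (¬¬T ∧ ((F ∨ T) ∨ ¬F)))
  →2  (F ∨ ((F ∨ ¬T) ∨ F)) ∨ ((((F ∧ F) ∧ (F ∨ F)) ∧ T) ∧ (¬¬T ∧ ((F ∨ T) ∨ ¬F)))
  →3  ((F ∨ ¬T) ∨ F) ∨ ((((F ∧ F) ∧ (F ∨ F)) ∧ T) ∧ (¬¬T ∧ ((F ∨ T) ∨ ¬F)))
  →4  (F ∨ ¬T) ∨ ((((F ∧ F) ∧ (F ∨ F)) ∧ T) ∧ (¬¬T ∧ ((F ∨ T) ∨ ¬F)))
  →5  ¬T ∨ ((((F ∧ F) ∧ (F ∨ F)) ∧ T) ∧ (¬¬T ∧ ((F ∨ T) ∨ ¬F)))
  →6  F ∨ ((((F ∧ F) ∧ (F ∨ F)) ∧ T) ∧ (¬¬T ∧ ((F ∨ T) ∨ ¬F)))
  →7  (((F ∧ F) ∧ (F ∨ F)) ∧ T) ∧ (¬¬T ∧ ((F ∨ T) ∨ ¬F))
  →8  ((F ∧ F) ∧ (F ∨ F)) ∧ (¬¬T ∧ ((F ∨ T) ∨ ¬F))
  →9  (F ∧ (F ∨ F)) ∧ (¬¬T ∧ ((F ∨ T) ∨ ¬F))
  →10  F ∧ (¬¬T ∧ ((F ∨ T) ∨ ¬F))
  →11  F

Answer: normal form = F  (in 11 steps)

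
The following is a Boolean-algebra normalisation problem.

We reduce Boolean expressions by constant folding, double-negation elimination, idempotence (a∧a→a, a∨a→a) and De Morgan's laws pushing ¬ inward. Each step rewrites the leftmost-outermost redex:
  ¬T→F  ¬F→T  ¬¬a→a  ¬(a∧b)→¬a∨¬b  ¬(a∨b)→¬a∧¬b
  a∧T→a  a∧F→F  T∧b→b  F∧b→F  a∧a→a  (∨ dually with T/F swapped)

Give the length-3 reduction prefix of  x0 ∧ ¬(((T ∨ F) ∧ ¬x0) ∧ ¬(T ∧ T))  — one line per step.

  start: x0 ∧ ¬(((T ∨ F) ∧ ¬x0) ∧ ¬(T ∧ T))
  step 1: x0 ∧ (¬((T ∨ F) ∧ ¬x0) ∨ ¬¬(T ∧ T))
  step 2: x0 ∧ ((¬(T ∨ F) ∨ ¬¬x0) ∨ ¬¬(T ∧ T))
  step 3: x0 ∧ (((¬T ∧ ¬F) ∨ ¬¬x0) ∨ ¬¬(T ∧ T))

Answer: after 3 steps: x0 ∧ (((¬T ∧ ¬F) ∨ ¬¬x0) ∨ ¬¬(T ∧ T))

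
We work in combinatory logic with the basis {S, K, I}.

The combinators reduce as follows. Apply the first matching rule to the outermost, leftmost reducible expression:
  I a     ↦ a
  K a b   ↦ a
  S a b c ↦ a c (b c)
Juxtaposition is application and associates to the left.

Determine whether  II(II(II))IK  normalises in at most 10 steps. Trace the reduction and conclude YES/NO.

  start: II(II(II))IK
  step 1: I(II(II))IK
  step 2: II(II)IK
  step 3: I(II)IK
  step 4: IIIK
  step 5: IIK
  step 6: IK
  step 7: K

Answer: YES — reaches normal form K in 7 ≤ 10 steps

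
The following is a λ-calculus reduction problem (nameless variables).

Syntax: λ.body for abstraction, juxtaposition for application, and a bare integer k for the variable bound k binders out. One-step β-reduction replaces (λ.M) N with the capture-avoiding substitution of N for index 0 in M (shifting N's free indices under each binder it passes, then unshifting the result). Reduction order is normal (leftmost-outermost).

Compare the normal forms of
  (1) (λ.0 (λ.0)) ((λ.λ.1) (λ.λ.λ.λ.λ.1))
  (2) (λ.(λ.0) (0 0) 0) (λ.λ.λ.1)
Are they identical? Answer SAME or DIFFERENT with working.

Answer: DIFFERENT — A ⇓ λ.λ.λ.λ.λ.1, B ⇓ λ.λ.λ.λ.1

Working:
Term A:
  start: (λ.0 (λ.0)) ((λ.λ.1) (λ.λ.λ.λ.λ.1))
  →1  (λ.λ.1) (λ.λ.λ.λ.λ.1) (λ.0)
  →2  (λ.λ.λ.λ.λ.λ.1) (λ.0)
  →3  λ.λ.λ.λ.λ.1

Term B:
  start: (λ.(λ.0) (0 0) 0) (λ.λ.λ.1)
  →1  (λ.0) ((λ.λ.λ.1) (λ.λ.λ.1)) (λ.λ.λ.1)
  →2  (λ.λ.λ.1) (λ.λ.λ.1) (λ.λ.λ.1)
  →3  (λ.λ.1) (λ.λ.λ.1)
  →4  λ.λ.λ.λ.1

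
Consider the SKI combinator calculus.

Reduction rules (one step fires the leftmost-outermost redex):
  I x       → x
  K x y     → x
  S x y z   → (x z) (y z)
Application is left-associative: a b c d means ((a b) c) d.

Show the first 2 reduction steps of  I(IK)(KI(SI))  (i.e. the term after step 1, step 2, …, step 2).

  start: I(IK)(KI(SI))
  [1] IK(KI(SI))
  [2] K(KI(SI))

Answer: after 2 steps: K(KI(SI))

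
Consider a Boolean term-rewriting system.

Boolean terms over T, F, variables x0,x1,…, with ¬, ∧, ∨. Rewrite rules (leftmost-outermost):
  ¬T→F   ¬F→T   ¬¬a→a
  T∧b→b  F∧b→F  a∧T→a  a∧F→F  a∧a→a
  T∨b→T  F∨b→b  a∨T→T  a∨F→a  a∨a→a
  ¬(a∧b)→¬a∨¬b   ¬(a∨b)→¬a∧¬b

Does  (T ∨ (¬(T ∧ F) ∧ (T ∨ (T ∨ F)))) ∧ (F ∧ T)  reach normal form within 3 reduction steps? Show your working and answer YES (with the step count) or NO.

Answer: YES — reaches normal form F in 3 ≤ 3 steps

Derivation:
  start: (T ∨ (¬(T ∧ F) ∧ (T ∨ (T ∨ F)))) ∧ (F ∧ T)
  →1  T ∧ (F ∧ T)
  →2  F ∧ T
  →3  F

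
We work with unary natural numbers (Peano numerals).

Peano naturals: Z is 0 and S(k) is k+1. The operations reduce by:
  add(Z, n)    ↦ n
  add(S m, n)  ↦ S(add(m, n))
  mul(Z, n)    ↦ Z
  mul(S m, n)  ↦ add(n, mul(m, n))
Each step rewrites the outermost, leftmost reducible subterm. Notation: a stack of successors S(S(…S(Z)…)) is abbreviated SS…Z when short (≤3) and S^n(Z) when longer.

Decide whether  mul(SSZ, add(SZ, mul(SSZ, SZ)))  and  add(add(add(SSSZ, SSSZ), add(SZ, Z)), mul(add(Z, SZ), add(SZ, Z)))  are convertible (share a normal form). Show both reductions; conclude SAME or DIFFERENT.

Term A:
  start: mul(SSZ, add(SZ, mul(SSZ, SZ)))
  →1  add(add(SZ, mul(SSZ, SZ)), mul(SZ, add(SZ, mul(SSZ, SZ))))
  →2  add(S(add(Z, mul(SSZ, SZ))), mul(SZ, add(SZ, mul(SSZ, SZ))))
  →3  S(add(add(Z, mul(SSZ, SZ)), mul(SZ, add(SZ, mul(SSZ, SZ)))))
  →4  S(add(mul(SSZ, SZ), mul(SZ, add(SZ, mul(SSZ, SZ)))))
  →5  S(add(add(SZ, mul(SZ, SZ)), mul(SZ, add(SZ, mul(SSZ, SZ)))))
  →6  S(add(S(add(Z, mul(SZ, SZ))), mul(SZ, add(SZ, mul(SSZ, SZ)))))
  →7  S(S(add(add(Z, mul(SZ, SZ)), mul(SZ, add(SZ, mul(SSZ, SZ))))))
  →8  S(S(add(mul(SZ, SZ), mul(SZ, add(SZ, mul(SSZ, SZ))))))
  →9  S(S(add(add(SZ, mul(Z, SZ)), mul(SZ, add(SZ, mul(SSZ, SZ))))))
  →10  S(S(add(S(add(Z, mul(Z, SZ))), mul(SZ, add(SZ, mul(SSZ, SZ))))))
  →11  S(S(S(add(add(Z, mul(Z, SZ)), mul(SZ, add(SZ, mul(SSZ, SZ)))))))
  →12  S(S(S(add(mul(Z, SZ), mul(SZ, add(SZ, mul(SSZ, SZ)))))))
  →13  S(S(S(add(Z, mul(SZ, add(SZ, mul(SSZ, SZ)))))))
  →14  S(S(S(mul(SZ, add(SZ, mul(SSZ, SZ))))))
  →15  S(S(S(add(add(SZ, mul(SSZ, SZ)), mul(Z, add(SZ, mul(SSZ, SZ)))))))
  →16  S(S(S(add(S(add(Z, mul(SSZ, SZ))), mul(Z, add(SZ, mul(SSZ, SZ)))))))
  →17  S(S(S(S(add(add(Z, mul(SSZ, SZ)), mul(Z, add(SZ, mul(SSZ, SZ))))))))
  →18  S(S(S(S(add(mul(SSZ, SZ), mul(Z, add(SZ, mul(SSZ, SZ))))))))
  →19  S(S(S(S(add(add(SZ, mul(SZ, SZ)), mul(Z, add(SZ, mul(SSZ, SZ))))))))
  →20  S(S(S(S(add(S(add(Z, mul(SZ, SZ))), mul(Z, add(SZ, mul(SSZ, SZ))))))))
  →21  S(S(S(S(S(add(add(Z, mul(SZ, SZ)), mul(Z, add(SZ, mul(SSZ, SZ)))))))))
  →22  S(S(S(S(S(add(mul(SZ, SZ), mul(Z, add(SZ, mul(SSZ, SZ)))))))))
  →23  S(S(S(S(S(add(add(SZ, mul(Z, SZ)), mul(Z, add(SZ, mul(SSZ, SZ)))))))))
  →24  S(S(S(S(S(add(S(add(Z, mul(Z, SZ))), mul(Z, add(SZ, mul(SSZ, SZ)))))))))
  →25  S(S(S(S(S(S(add(add(Z, mul(Z, SZ)), mul(Z, add(SZ, mul(SSZ, SZ))))))))))
  →26  S(S(S(S(S(S(add(mul(Z, SZ), mul(Z, add(SZ, mul(SSZ, SZ))))))))))
  →27  S(S(S(S(S(S(add(Z, mul(Z, add(SZ, mul(SSZ, SZ))))))))))
  →28  S(S(S(S(S(S(mul(Z, add(SZ, mul(SSZ, SZ)))))))))
  →29  S^6(Z)

Term B:
  start: add(add(add(SSSZ, SSSZ), add(SZ, Z)), mul(add(Z, SZ), add(SZ, Z)))
  →1  add(add(S(add(SSZ, SSSZ)), add(SZ, Z)), mul(add(Z, SZ), add(SZ, Z)))
  →2  add(S(add(add(SSZ, SSSZ), add(SZ, Z))), mul(add(Z, SZ), add(SZ, Z)))
  →3  S(add(add(add(SSZ, SSSZ), add(SZ, Z)), mul(add(Z, SZ), add(SZ, Z))))
  →4  S(add(add(S(add(SZ, SSSZ)), add(SZ, Z)), mul(add(Z, SZ), add(SZ, Z))))
  →5  S(add(S(add(add(SZ, SSSZ), add(SZ, Z))), mul(add(Z, SZ), add(SZ, Z))))
  →6  S(S(add(add(add(SZ, SSSZ), add(SZ, Z)), mul(add(Z, SZ), add(SZ, Z)))))
  →7  S(S(add(add(S(add(Z, SSSZ)), add(SZ, Z)), mul(add(Z, SZ), add(SZ, Z)))))
  →8  S(S(add(S(add(add(Z, SSSZ), add(SZ, Z))), mul(add(Z, SZ), add(SZ, Z)))))
  →9  S(S(S(add(add(add(Z, SSSZ), add(SZ, Z)), mul(add(Z, SZ), add(SZ, Z))))))
  →10  S(S(S(add(add(SSSZ, add(SZ, Z)), mul(add(Z, SZ), add(SZ, Z))))))
  →11  S(S(S(add(S(add(SSZ, add(SZ, Z))), mul(add(Z, SZ), add(SZ, Z))))))
  →12  S(S(S(S(add(add(SSZ, add(SZ, Z)), mul(add(Z, SZ), add(SZ, Z)))))))
  →13  S(S(S(S(add(S(add(SZ, add(SZ, Z))), mul(add(Z, SZ), add(SZ, Z)))))))
  →14  S(S(S(S(S(add(add(SZ, add(SZ, Z)), mul(add(Z, SZ), add(SZ, Z))))))))
  →15  S(S(S(S(S(add(S(add(Z, add(SZ, Z))), mul(add(Z, SZ), add(SZ, Z))))))))
  →16  S(S(S(S(S(S(add(add(Z, add(SZ, Z)), mul(add(Z, SZ), add(SZ, Z)))))))))
  →17  S(S(S(S(S(S(add(add(SZ, Z), mul(add(Z, SZ), add(SZ, Z)))))))))
  →18  S(S(S(S(S(S(add(S(add(Z, Z)), mul(add(Z, SZ), add(SZ, Z)))))))))
  →19  S(S(S(S(S(S(S(add(add(Z, Z), mul(add(Z, SZ), add(SZ, Z))))))))))
  →20  S(S(S(S(S(S(S(add(Z, mul(add(Z, SZ), add(SZ, Z))))))))))
  →21  S(S(S(S(S(S(S(mul(add(Z, SZ), add(SZ, Z)))))))))
  →22  S(S(S(S(S(S(S(mul(SZ, add(SZ, Z)))))))))
  →23  S(S(S(S(S(S(S(add(add(SZ, Z), mul(Z, add(SZ, Z))))))))))
  →24  S(S(S(S(S(S(S(add(S(add(Z, Z)), mul(Z, add(SZ, Z))))))))))
  →25  S(S(S(S(S(S(S(S(add(add(Z, Z), mul(Z, add(SZ, Z)))))))))))
  →26  S(S(S(S(S(S(S(S(add(Z, mul(Z, add(SZ, Z)))))))))))
  →27  S(S(S(S(S(S(S(S(mul(Z, add(SZ, Z))))))))))
  →28  S^8(Z)

Answer: DIFFERENT — A ⇓ S^6(Z), B ⇓ S^8(Z)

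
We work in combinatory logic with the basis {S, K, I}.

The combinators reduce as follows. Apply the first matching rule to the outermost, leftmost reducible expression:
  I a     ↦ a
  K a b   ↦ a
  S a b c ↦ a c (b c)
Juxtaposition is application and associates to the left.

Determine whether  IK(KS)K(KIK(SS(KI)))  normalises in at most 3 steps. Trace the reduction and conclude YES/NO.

  start: IK(KS)K(KIK(SS(KI)))
  [1] K(KS)K(KIK(SS(KI)))
  [2] KS(KIK(SS(KI)))
  [3] S

Answer: YES — reaches normal form S in 3 ≤ 3 steps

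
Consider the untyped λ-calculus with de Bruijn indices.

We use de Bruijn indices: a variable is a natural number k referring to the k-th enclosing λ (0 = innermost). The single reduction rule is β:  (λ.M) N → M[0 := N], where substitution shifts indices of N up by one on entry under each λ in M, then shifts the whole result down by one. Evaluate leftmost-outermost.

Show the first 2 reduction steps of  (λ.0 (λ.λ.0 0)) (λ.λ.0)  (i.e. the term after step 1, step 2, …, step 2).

Answer: after 2 steps: λ.0

Working:
  start: (λ.0 (λ.λ.0 0)) (λ.λ.0)
  [1] (λ.λ.0) (λ.λ.0 0)
  [2] λ.0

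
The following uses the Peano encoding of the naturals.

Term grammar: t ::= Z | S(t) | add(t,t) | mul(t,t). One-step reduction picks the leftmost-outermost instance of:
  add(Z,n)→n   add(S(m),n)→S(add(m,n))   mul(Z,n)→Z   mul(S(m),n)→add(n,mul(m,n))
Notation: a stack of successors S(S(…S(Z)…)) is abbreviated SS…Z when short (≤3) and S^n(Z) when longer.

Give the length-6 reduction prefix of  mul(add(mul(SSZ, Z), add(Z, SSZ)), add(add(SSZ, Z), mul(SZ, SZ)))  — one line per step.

Answer: after 6 steps: mul(add(Z, SSZ), add(add(SSZ, Z), mul(SZ, SZ)))

Derivation:
  start: mul(add(mul(SSZ, Z), add(Z, SSZ)), add(add(SSZ, Z), mul(SZ, SZ)))
  [1] mul(add(add(Z, mul(SZ, Z)), add(Z, SSZ)), add(add(SSZ, Z), mul(SZ, SZ)))
  [2] mul(add(mul(SZ, Z), add(Z, SSZ)), add(add(SSZ, Z), mul(SZ, SZ)))
  [3] mul(add(add(Z, mul(Z, Z)), add(Z, SSZ)), add(add(SSZ, Z), mul(SZ, SZ)))
  [4] mul(add(mul(Z, Z), add(Z, SSZ)), add(add(SSZ, Z), mul(SZ, SZ)))
  [5] mul(add(Z, add(Z, SSZ)), add(add(SSZ, Z), mul(SZ, SZ)))
  [6] mul(add(Z, SSZ), add(add(SSZ, Z), mul(SZ, SZ)))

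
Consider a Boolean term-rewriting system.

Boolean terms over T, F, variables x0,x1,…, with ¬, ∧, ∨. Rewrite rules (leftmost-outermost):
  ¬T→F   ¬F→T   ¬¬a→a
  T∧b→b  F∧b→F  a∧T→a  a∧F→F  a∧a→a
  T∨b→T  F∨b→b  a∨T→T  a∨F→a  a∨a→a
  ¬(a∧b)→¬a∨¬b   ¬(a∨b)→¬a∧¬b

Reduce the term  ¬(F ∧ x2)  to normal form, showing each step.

Answer: normal form = T  (in 3 steps)

Working:
  start: ¬(F ∧ x2)
  →1  ¬F ∨ ¬x2
  →2  T ∨ ¬x2
  →3  T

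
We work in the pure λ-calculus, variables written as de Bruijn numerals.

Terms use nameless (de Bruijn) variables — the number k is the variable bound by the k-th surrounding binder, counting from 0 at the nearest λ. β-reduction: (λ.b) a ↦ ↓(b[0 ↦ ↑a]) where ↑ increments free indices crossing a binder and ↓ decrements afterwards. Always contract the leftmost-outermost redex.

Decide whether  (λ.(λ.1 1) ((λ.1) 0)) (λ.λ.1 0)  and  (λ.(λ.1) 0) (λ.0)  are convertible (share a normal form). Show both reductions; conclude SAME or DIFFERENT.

Answer: DIFFERENT — A ⇓ λ.λ.1 0, B ⇓ λ.0

Derivation:
Term A:
  start: (λ.(λ.1 1) ((λ.1) 0)) (λ.λ.1 0)
  [1] (λ.(λ.λ.1 0) (λ.λ.1 0)) ((λ.λ.λ.1 0) (λ.λ.1 0))
  [2] (λ.λ.1 0) (λ.λ.1 0)
  [3] λ.(λ.λ.1 0) 0
  [4] λ.λ.1 0

Term B:
  start: (λ.(λ.1) 0) (λ.0)
  [1] (λ.λ.0) (λ.0)
  [2] λ.0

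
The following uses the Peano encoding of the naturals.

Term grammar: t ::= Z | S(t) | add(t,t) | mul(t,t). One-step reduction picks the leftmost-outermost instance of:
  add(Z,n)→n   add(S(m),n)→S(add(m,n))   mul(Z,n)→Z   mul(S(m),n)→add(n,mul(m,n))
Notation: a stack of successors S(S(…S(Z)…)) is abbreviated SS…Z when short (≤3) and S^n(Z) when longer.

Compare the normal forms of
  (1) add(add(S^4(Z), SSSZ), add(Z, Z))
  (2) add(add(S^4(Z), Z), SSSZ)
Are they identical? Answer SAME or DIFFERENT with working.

Answer: SAME — A ⇓ S^7(Z), B ⇓ S^7(Z)

Working:
Term A:
  start: add(add(S^4(Z), SSSZ), add(Z, Z))
  step 1: add(S(add(SSSZ, SSSZ)), add(Z, Z))
  step 2: S(add(add(SSSZ, SSSZ), add(Z, Z)))
  step 3: S(add(S(add(SSZ, SSSZ)), add(Z, Z)))
  step 4: S(S(add(add(SSZ, SSSZ), add(Z, Z))))
  step 5: S(S(add(S(add(SZ, SSSZ)), add(Z, Z))))
  step 6: S(S(S(add(add(SZ, SSSZ), add(Z, Z)))))
  step 7: S(S(S(add(S(add(Z, SSSZ)), add(Z, Z)))))
  step 8: S(S(S(S(add(add(Z, SSSZ), add(Z, Z))))))
  step 9: S(S(S(S(add(SSSZ, add(Z, Z))))))
  step 10: S(S(S(S(S(add(SSZ, add(Z, Z)))))))
  step 11: S(S(S(S(S(S(add(SZ, add(Z, Z))))))))
  step 12: S(S(S(S(S(S(S(add(Z, add(Z, Z)))))))))
  step 13: S(S(S(S(S(S(S(add(Z, Z))))))))
  step 14: S^7(Z)

Term B:
  start: add(add(S^4(Z), Z), SSSZ)
  step 1: add(S(add(SSSZ, Z)), SSSZ)
  step 2: S(add(add(SSSZ, Z), SSSZ))
  step 3: S(add(S(add(SSZ, Z)), SSSZ))
  step 4: S(S(add(add(SSZ, Z), SSSZ)))
  step 5: S(S(add(S(add(SZ, Z)), SSSZ)))
  step 6: S(S(S(add(add(SZ, Z), SSSZ))))
  step 7: S(S(S(add(S(add(Z, Z)), SSSZ))))
  step 8: S(S(S(S(add(add(Z, Z), SSSZ)))))
  step 9: S(S(S(S(add(Z, SSSZ)))))
  step 10: S^7(Z)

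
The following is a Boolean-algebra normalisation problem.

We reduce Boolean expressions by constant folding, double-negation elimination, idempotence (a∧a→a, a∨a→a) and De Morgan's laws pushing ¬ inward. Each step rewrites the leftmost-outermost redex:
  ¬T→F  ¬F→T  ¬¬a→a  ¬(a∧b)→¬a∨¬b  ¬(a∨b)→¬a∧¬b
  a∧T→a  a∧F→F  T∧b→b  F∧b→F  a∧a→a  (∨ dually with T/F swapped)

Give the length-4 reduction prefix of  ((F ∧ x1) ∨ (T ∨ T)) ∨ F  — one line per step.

Answer: after 4 steps: T

Reduction:
  start: ((F ∧ x1) ∨ (T ∨ T)) ∨ F
  →1  (F ∧ x1) ∨ (T ∨ T)
  →2  F ∨ (T ∨ T)
  →3  T ∨ T
  →4  T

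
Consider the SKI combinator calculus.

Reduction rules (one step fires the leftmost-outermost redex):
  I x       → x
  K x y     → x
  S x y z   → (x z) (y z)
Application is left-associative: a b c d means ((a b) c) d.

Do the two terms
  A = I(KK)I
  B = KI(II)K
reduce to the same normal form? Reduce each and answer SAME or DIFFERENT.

Term A:
  start: I(KK)I
  →1  KKI
  →2  K

Term B:
  start: KI(II)K
  →1  IK
  →2  K

Answer: SAME — A ⇓ K, B ⇓ K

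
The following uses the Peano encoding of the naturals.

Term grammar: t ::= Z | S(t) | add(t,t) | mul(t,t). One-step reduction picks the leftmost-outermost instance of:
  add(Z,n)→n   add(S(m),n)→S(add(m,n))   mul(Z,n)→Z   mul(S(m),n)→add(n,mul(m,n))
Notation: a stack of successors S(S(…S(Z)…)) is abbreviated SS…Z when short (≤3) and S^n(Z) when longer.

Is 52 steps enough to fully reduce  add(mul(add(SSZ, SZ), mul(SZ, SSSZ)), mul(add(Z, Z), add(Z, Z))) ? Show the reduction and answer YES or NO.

  start: add(mul(add(SSZ, SZ), mul(SZ, SSSZ)), mul(add(Z, Z), add(Z, Z)))
  [1] add(mul(S(add(SZ, SZ)), mul(SZ, SSSZ)), mul(add(Z, Z), add(Z, Z)))
  [2] add(add(mul(SZ, SSSZ), mul(add(SZ, SZ), mul(SZ, SSSZ))), mul(add(Z, Z), add(Z, Z)))
  [3] add(add(add(SSSZ, mul(Z, SSSZ)), mul(add(SZ, SZ), mul(SZ, SSSZ))), mul(add(Z, Z), add(Z, Z)))
  [4] add(add(S(add(SSZ, mul(Z, SSSZ))), mul(add(SZ, SZ), mul(SZ, SSSZ))), mul(add(Z, Z), add(Z, Z)))
  [5] add(S(add(add(SSZ, mul(Z, SSSZ)), mul(add(SZ, SZ), mul(SZ, SSSZ)))), mul(add(Z, Z), add(Z, Z)))
  [6] S(add(add(add(SSZ, mul(Z, SSSZ)), mul(add(SZ, SZ), mul(SZ, SSSZ))), mul(add(Z, Z), add(Z, Z))))
  [7] S(add(add(S(add(SZ, mul(Z, SSSZ))), mul(add(SZ, SZ), mul(SZ, SSSZ))), mul(add(Z, Z), add(Z, Z))))
  [8] S(add(S(add(add(SZ, mul(Z, SSSZ)), mul(add(SZ, SZ), mul(SZ, SSSZ)))), mul(add(Z, Z), add(Z, Z))))
  [9] S(S(add(add(add(SZ, mul(Z, SSSZ)), mul(add(SZ, SZ), mul(SZ, SSSZ))), mul(add(Z, Z), add(Z, Z)))))
  [10] S(S(add(add(S(add(Z, mul(Z, SSSZ))), mul(add(SZ, SZ), mul(SZ, SSSZ))), mul(add(Z, Z), add(Z, Z)))))
  [11] S(S(add(S(add(add(Z, mul(Z, SSSZ)), mul(add(SZ, SZ), mul(SZ, SSSZ)))), mul(add(Z, Z), add(Z, Z)))))
  [12] S(S(S(add(add(add(Z, mul(Z, SSSZ)), mul(add(SZ, SZ), mul(SZ, SSSZ))), mul(add(Z, Z), add(Z, Z))))))
  [13] S(S(S(add(add(mul(Z, SSSZ), mul(add(SZ, SZ), mul(SZ, SSSZ))), mul(add(Z, Z), add(Z, Z))))))
  [14] S(S(S(add(add(Z, mul(add(SZ, SZ), mul(SZ, SSSZ))), mul(add(Z, Z), add(Z, Z))))))
  [15] S(S(S(add(mul(add(SZ, SZ), mul(SZ, SSSZ)), mul(add(Z, Z), add(Z, Z))))))
  [16] S(S(S(add(mul(S(add(Z, SZ)), mul(SZ, SSSZ)), mul(add(Z, Z), add(Z, Z))))))
  [17] S(S(S(add(add(mul(SZ, SSSZ), mul(add(Z, SZ), mul(SZ, SSSZ))), mul(add(Z, Z), add(Z, Z))))))
  [18] S(S(S(add(add(add(SSSZ, mul(Z, SSSZ)), mul(add(Z, SZ), mul(SZ, SSSZ))), mul(add(Z, Z), add(Z, Z))))))
  [19] S(S(S(add(add(S(add(SSZ, mul(Z, SSSZ))), mul(add(Z, SZ), mul(SZ, SSSZ))), mul(add(Z, Z), add(Z, Z))))))
  [20] S(S(S(add(S(add(add(SSZ, mul(Z, SSSZ)), mul(add(Z, SZ), mul(SZ, SSSZ)))), mul(add(Z, Z), add(Z, Z))))))
  [21] S(S(S(S(add(add(add(SSZ, mul(Z, SSSZ)), mul(add(Z, SZ), mul(SZ, SSSZ))), mul(add(Z, Z), add(Z, Z)))))))
  [22] S(S(S(S(add(add(S(add(SZ, mul(Z, SSSZ))), mul(add(Z, SZ), mul(SZ, SSSZ))), mul(add(Z, Z), add(Z, Z)))))))
  [23] S(S(S(S(add(S(add(add(SZ, mul(Z, SSSZ)), mul(add(Z, SZ), mul(SZ, SSSZ)))), mul(add(Z, Z), add(Z, Z)))))))
  [24] S(S(S(S(S(add(add(add(SZ, mul(Z, SSSZ)), mul(add(Z, SZ), mul(SZ, SSSZ))), mul(add(Z, Z), add(Z, Z))))))))
  [25] S(S(S(S(S(add(add(S(add(Z, mul(Z, SSSZ))), mul(add(Z, SZ), mul(SZ, SSSZ))), mul(add(Z, Z), add(Z, Z))))))))
  [26] S(S(S(S(S(add(S(add(add(Z, mul(Z, SSSZ)), mul(add(Z, SZ), mul(SZ, SSSZ)))), mul(add(Z, Z), add(Z, Z))))))))
  [27] S(S(S(S(S(S(add(add(add(Z, mul(Z, SSSZ)), mul(add(Z, SZ), mul(SZ, SSSZ))), mul(add(Z, Z), add(Z, Z)))))))))
  [28] S(S(S(S(S(S(add(add(mul(Z, SSSZ), mul(add(Z, SZ), mul(SZ, SSSZ))), mul(add(Z, Z), add(Z, Z)))))))))
  [29] S(S(S(S(S(S(add(add(Z, mul(add(Z, SZ), mul(SZ, SSSZ))), mul(add(Z, Z), add(Z, Z)))))))))
  [30] S(S(S(S(S(S(add(mul(add(Z, SZ), mul(SZ, SSSZ)), mul(add(Z, Z), add(Z, Z)))))))))
  [31] S(S(S(S(S(S(add(mul(SZ, mul(SZ, SSSZ)), mul(add(Z, Z), add(Z, Z)))))))))
  [32] S(S(S(S(S(S(add(add(mul(SZ, SSSZ), mul(Z, mul(SZ, SSSZ))), mul(add(Z, Z), add(Z, Z)))))))))
  [33] S(S(S(S(S(S(add(add(add(SSSZ, mul(Z, SSSZ)), mul(Z, mul(SZ, SSSZ))), mul(add(Z, Z), add(Z, Z)))))))))
  [34] S(S(S(S(S(S(add(add(S(add(SSZ, mul(Z, SSSZ))), mul(Z, mul(SZ, SSSZ))), mul(add(Z, Z), add(Z, Z)))))))))
  [35] S(S(S(S(S(S(add(S(add(add(SSZ, mul(Z, SSSZ)), mul(Z, mul(SZ, SSSZ)))), mul(add(Z, Z), add(Z, Z)))))))))
  [36] S(S(S(S(S(S(S(add(add(add(SSZ, mul(Z, SSSZ)), mul(Z, mul(SZ, SSSZ))), mul(add(Z, Z), add(Z, Z))))))))))
  [37] S(S(S(S(S(S(S(add(add(S(add(SZ, mul(Z, SSSZ))), mul(Z, mul(SZ, SSSZ))), mul(add(Z, Z), add(Z, Z))))))))))
  [38] S(S(S(S(S(S(S(add(S(add(add(SZ, mul(Z, SSSZ)), mul(Z, mul(SZ, SSSZ)))), mul(add(Z, Z), add(Z, Z))))))))))
  [39] S(S(S(S(S(S(S(S(add(add(add(SZ, mul(Z, SSSZ)), mul(Z, mul(SZ, SSSZ))), mul(add(Z, Z), add(Z, Z)))))))))))
  [40] S(S(S(S(S(S(S(S(add(add(S(add(Z, mul(Z, SSSZ))), mul(Z, mul(SZ, SSSZ))), mul(add(Z, Z), add(Z, Z)))))))))))
  [41] S(S(S(S(S(S(S(S(add(S(add(add(Z, mul(Z, SSSZ)), mul(Z, mul(SZ, SSSZ)))), mul(add(Z, Z), add(Z, Z)))))))))))
  [42] S(S(S(S(S(S(S(S(S(add(add(add(Z, mul(Z, SSSZ)), mul(Z, mul(SZ, SSSZ))), mul(add(Z, Z), add(Z, Z))))))))))))
  [43] S(S(S(S(S(S(S(S(S(add(add(mul(Z, SSSZ), mul(Z, mul(SZ, SSSZ))), mul(add(Z, Z), add(Z, Z))))))))))))
  [44] S(S(S(S(S(S(S(S(S(add(add(Z, mul(Z, mul(SZ, SSSZ))), mul(add(Z, Z), add(Z, Z))))))))))))
  [45] S(S(S(S(S(S(S(S(S(add(mul(Z, mul(SZ, SSSZ)), mul(add(Z, Z), add(Z, Z))))))))))))
  [46] S(S(S(S(S(S(S(S(S(add(Z, mul(add(Z, Z), add(Z, Z))))))))))))
  [47] S(S(S(S(S(S(S(S(S(mul(add(Z, Z), add(Z, Z)))))))))))
  [48] S(S(S(S(S(S(S(S(S(mul(Z, add(Z, Z)))))))))))
  [49] S^9(Z)

Answer: YES — reaches normal form S^9(Z) in 49 ≤ 52 steps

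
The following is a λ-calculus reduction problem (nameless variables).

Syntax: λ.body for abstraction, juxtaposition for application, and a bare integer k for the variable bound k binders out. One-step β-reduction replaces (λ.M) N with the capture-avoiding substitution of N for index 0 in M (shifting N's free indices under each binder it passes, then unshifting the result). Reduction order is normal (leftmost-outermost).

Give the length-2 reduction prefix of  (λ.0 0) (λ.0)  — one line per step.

  start: (λ.0 0) (λ.0)
  [1] (λ.0) (λ.0)
  [2] λ.0

Answer: after 2 steps: λ.0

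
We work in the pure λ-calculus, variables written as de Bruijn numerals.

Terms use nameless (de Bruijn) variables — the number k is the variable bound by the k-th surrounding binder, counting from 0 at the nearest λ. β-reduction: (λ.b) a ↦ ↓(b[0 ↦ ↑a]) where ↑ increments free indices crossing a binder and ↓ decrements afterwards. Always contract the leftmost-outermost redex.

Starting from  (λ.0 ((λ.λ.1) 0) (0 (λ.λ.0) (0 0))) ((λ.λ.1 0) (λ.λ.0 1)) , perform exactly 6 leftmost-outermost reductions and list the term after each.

  start: (λ.0 ((λ.λ.1) 0) (0 (λ.λ.0) (0 0))) ((λ.λ.1 0) (λ.λ.0 1))
  [1] (λ.λ.1 0) (λ.λ.0 1) ((λ.λ.1) ((λ.λ.1 0) (λ.λ.0 1))) ((λ.λ.1 0) (λ.λ.0 1) (λ.λ.0) ((λ.λ.1 0) (λ.λ.0 1) ((λ.λ.1 0) (λ.λ.0 1))))
  [2] (λ.(λ.λ.0 1) 0) ((λ.λ.1) ((λ.λ.1 0) (λ.λ.0 1))) ((λ.λ.1 0) (λ.λ.0 1) (λ.λ.0) ((λ.λ.1 0) (λ.λ.0 1) ((λ.λ.1 0) (λ.λ.0 1))))
  [3] (λ.λ.0 1) ((λ.λ.1) ((λ.λ.1 0) (λ.λ.0 1))) ((λ.λ.1 0) (λ.λ.0 1) (λ.λ.0) ((λ.λ.1 0) (λ.λ.0 1) ((λ.λ.1 0) (λ.λ.0 1))))
  [4] (λ.0 ((λ.λ.1) ((λ.λ.1 0) (λ.λ.0 1)))) ((λ.λ.1 0) (λ.λ.0 1) (λ.λ.0) ((λ.λ.1 0) (λ.λ.0 1) ((λ.λ.1 0) (λ.λ.0 1))))
  [5] (λ.λ.1 0) (λ.λ.0 1) (λ.λ.0) ((λ.λ.1 0) (λ.λ.0 1) ((λ.λ.1 0) (λ.λ.0 1))) ((λ.λ.1) ((λ.λ.1 0) (λ.λ.0 1)))
  [6] (λ.(λ.λ.0 1) 0) (λ.λ.0) ((λ.λ.1 0) (λ.λ.0 1) ((λ.λ.1 0) (λ.λ.0 1))) ((λ.λ.1) ((λ.λ.1 0) (λ.λ.0 1)))

Answer: after 6 steps: (λ.(λ.λ.0 1) 0) (λ.λ.0) ((λ.λ.1 0) (λ.λ.0 1) ((λ.λ.1 0) (λ.λ.0 1))) ((λ.λ.1) ((λ.λ.1 0) (λ.λ.0 1)))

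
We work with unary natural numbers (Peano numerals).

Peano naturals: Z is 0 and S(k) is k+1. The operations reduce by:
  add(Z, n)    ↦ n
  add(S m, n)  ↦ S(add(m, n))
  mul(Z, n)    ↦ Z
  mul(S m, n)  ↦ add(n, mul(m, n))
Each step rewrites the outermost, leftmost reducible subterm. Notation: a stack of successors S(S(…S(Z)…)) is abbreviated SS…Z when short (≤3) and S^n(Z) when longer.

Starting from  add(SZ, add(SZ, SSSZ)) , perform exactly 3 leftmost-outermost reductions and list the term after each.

  start: add(SZ, add(SZ, SSSZ))
  →1  S(add(Z, add(SZ, SSSZ)))
  →2  S(add(SZ, SSSZ))
  →3  S(S(add(Z, SSSZ)))

Answer: after 3 steps: S(S(add(Z, SSSZ)))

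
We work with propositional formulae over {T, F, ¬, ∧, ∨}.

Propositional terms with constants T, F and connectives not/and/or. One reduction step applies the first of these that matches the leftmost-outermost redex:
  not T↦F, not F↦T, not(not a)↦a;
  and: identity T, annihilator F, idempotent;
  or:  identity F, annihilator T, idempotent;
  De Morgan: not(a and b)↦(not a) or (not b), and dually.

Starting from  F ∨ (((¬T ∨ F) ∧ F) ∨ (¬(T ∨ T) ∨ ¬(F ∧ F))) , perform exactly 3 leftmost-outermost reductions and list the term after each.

Answer: after 3 steps: ¬(T ∨ T) ∨ ¬(F ∧ F)

Working:
  start: F ∨ (((¬T ∨ F) ∧ F) ∨ (¬(T ∨ T) ∨ ¬(F ∧ F)))
  →1  ((¬T ∨ F) ∧ F) ∨ (¬(T ∨ T) ∨ ¬(F ∧ F))
  →2  F ∨ (¬(T ∨ T) ∨ ¬(F ∧ F))
  →3  ¬(T ∨ T) ∨ ¬(F ∧ F)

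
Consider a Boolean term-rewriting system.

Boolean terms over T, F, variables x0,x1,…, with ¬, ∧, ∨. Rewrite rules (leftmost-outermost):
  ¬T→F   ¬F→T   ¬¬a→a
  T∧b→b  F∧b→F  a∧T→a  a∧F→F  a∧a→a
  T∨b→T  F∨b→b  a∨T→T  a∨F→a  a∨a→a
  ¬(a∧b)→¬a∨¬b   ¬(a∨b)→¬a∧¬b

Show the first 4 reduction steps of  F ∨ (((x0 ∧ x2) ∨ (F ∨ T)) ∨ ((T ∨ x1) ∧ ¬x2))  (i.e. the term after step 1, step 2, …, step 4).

  start: F ∨ (((x0 ∧ x2) ∨ (F ∨ T)) ∨ ((T ∨ x1) ∧ ¬x2))
  →1  ((x0 ∧ x2) ∨ (F ∨ T)) ∨ ((T ∨ x1) ∧ ¬x2)
  →2  ((x0 ∧ x2) ∨ T) ∨ ((T ∨ x1) ∧ ¬x2)
  →3  T ∨ ((T ∨ x1) ∧ ¬x2)
  →4  T

Answer: after 4 steps: T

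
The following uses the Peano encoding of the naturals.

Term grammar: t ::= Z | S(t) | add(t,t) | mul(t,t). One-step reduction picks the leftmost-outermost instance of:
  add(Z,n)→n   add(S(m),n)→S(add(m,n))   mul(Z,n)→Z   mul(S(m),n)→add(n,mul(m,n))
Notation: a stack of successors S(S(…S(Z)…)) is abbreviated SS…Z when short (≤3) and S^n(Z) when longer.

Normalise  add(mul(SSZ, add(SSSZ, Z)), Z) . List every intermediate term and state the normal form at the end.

Answer: normal form = S^6(Z)  (in 26 steps)

Derivation:
  start: add(mul(SSZ, add(SSSZ, Z)), Z)
  →1  add(add(add(SSSZ, Z), mul(SZ, add(SSSZ, Z))), Z)
  →2  add(add(S(add(SSZ, Z)), mul(SZ, add(SSSZ, Z))), Z)
  →3  add(S(add(add(SSZ, Z), mul(SZ, add(SSSZ, Z)))), Z)
  →4  S(add(add(add(SSZ, Z), mul(SZ, add(SSSZ, Z))), Z))
  →5  S(add(add(S(add(SZ, Z)), mul(SZ, add(SSSZ, Z))), Z))
  →6  S(add(S(add(add(SZ, Z), mul(SZ, add(SSSZ, Z)))), Z))
  →7  S(S(add(add(add(SZ, Z), mul(SZ, add(SSSZ, Z))), Z)))
  →8  S(S(add(add(S(add(Z, Z)), mul(SZ, add(SSSZ, Z))), Z)))
  →9  S(S(add(S(add(add(Z, Z), mul(SZ, add(SSSZ, Z)))), Z)))
  →10  S(S(S(add(add(add(Z, Z), mul(SZ, add(SSSZ, Z))), Z))))
  →11  S(S(S(add(add(Z, mul(SZ, add(SSSZ, Z))), Z))))
  →12  S(S(S(add(mul(SZ, add(SSSZ, Z)), Z))))
  →13  S(S(S(add(add(add(SSSZ, Z), mul(Z, add(SSSZ, Z))), Z))))
  →14  S(S(S(add(add(S(add(SSZ, Z)), mul(Z, add(SSSZ, Z))), Z))))
  →15  S(S(S(add(S(add(add(SSZ, Z), mul(Z, add(SSSZ, Z)))), Z))))
  →16  S(S(S(S(add(add(add(SSZ, Z), mul(Z, add(SSSZ, Z))), Z)))))
  →17  S(S(S(S(add(add(S(add(SZ, Z)), mul(Z, add(SSSZ, Z))), Z)))))
  →18  S(S(S(S(add(S(add(add(SZ, Z), mul(Z, add(SSSZ, Z)))), Z)))))
  →19  S(S(S(S(S(add(add(add(SZ, Z), mul(Z, add(SSSZ, Z))), Z))))))
  →20  S(S(S(S(S(add(add(S(add(Z, Z)), mul(Z, add(SSSZ, Z))), Z))))))
  →21  S(S(S(S(S(add(S(add(add(Z, Z), mul(Z, add(SSSZ, Z)))), Z))))))
  →22  S(S(S(S(S(S(add(add(add(Z, Z), mul(Z, add(SSSZ, Z))), Z)))))))
  →23  S(S(S(S(S(S(add(add(Z, mul(Z, add(SSSZ, Z))), Z)))))))
  →24  S(S(S(S(S(S(add(mul(Z, add(SSSZ, Z)), Z)))))))
  →25  S(S(S(S(S(S(add(Z, Z)))))))
  →26  S^6(Z)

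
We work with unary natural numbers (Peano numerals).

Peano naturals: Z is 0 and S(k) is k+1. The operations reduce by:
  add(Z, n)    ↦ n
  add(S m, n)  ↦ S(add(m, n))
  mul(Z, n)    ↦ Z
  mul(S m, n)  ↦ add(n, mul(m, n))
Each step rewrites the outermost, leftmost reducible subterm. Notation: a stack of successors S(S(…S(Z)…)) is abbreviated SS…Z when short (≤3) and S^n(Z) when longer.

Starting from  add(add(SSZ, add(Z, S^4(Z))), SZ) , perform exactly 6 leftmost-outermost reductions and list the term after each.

  start: add(add(SSZ, add(Z, S^4(Z))), SZ)
  [1] add(S(add(SZ, add(Z, S^4(Z)))), SZ)
  [2] S(add(add(SZ, add(Z, S^4(Z))), SZ))
  [3] S(add(S(add(Z, add(Z, S^4(Z)))), SZ))
  [4] S(S(add(add(Z, add(Z, S^4(Z))), SZ)))
  [5] S(S(add(add(Z, S^4(Z)), SZ)))
  [6] S(S(add(S^4(Z), SZ)))

Answer: after 6 steps: S(S(add(S^4(Z), SZ)))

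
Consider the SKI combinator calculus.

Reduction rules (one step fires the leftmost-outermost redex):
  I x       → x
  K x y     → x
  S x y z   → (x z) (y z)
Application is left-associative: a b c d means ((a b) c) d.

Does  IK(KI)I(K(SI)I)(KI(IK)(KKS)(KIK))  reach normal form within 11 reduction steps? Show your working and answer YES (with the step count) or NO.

Answer: YES — reaches normal form KI in 8 ≤ 11 steps

Working:
  start: IK(KI)I(K(SI)I)(KI(IK)(KKS)(KIK))
  [1] K(KI)I(K(SI)I)(KI(IK)(KKS)(KIK))
  [2] KI(K(SI)I)(KI(IK)(KKS)(KIK))
  [3] I(KI(IK)(KKS)(KIK))
  [4] KI(IK)(KKS)(KIK)
  [5] I(KKS)(KIK)
  [6] KKS(KIK)
  [7] K(KIK)
  [8] KI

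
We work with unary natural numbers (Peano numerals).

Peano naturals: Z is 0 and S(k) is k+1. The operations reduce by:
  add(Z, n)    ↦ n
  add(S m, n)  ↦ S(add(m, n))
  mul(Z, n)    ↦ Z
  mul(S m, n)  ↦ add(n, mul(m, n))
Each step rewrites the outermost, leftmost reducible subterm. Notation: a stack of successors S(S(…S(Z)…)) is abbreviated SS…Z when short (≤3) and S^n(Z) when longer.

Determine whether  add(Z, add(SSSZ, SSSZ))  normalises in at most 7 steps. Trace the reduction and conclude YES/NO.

  start: add(Z, add(SSSZ, SSSZ))
  →1  add(SSSZ, SSSZ)
  →2  S(add(SSZ, SSSZ))
  →3  S(S(add(SZ, SSSZ)))
  →4  S(S(S(add(Z, SSSZ))))
  →5  S^6(Z)

Answer: YES — reaches normal form S^6(Z) in 5 ≤ 7 steps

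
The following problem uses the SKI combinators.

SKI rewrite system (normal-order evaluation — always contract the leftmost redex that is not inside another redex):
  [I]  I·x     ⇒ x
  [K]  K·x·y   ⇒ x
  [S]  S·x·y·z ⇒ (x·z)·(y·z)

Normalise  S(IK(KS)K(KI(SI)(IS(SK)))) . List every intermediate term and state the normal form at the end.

Answer: normal form = SS  (in 3 steps)

Working:
  start: S(IK(KS)K(KI(SI)(IS(SK))))
  [1] S(K(KS)K(KI(SI)(IS(SK))))
  [2] S(KS(KI(SI)(IS(SK))))
  [3] SS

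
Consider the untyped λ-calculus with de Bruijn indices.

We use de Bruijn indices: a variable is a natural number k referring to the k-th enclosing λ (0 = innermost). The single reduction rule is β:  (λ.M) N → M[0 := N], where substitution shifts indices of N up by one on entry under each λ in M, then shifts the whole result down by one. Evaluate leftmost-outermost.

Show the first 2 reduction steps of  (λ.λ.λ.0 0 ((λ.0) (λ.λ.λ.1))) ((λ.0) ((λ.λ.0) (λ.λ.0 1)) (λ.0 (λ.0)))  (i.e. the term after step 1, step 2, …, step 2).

Answer: after 2 steps: λ.λ.0 0 (λ.λ.λ.1)

Working:
  start: (λ.λ.λ.0 0 ((λ.0) (λ.λ.λ.1))) ((λ.0) ((λ.λ.0) (λ.λ.0 1)) (λ.0 (λ.0)))
  →1  λ.λ.0 0 ((λ.0) (λ.λ.λ.1))
  →2  λ.λ.0 0 (λ.λ.λ.1)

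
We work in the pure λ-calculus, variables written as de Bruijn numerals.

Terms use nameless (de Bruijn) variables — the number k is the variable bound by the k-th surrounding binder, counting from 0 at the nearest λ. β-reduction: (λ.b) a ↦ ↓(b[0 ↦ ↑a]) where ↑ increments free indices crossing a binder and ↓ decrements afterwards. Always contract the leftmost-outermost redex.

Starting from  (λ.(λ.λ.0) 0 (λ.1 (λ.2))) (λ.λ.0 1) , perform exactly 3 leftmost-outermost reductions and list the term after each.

  start: (λ.(λ.λ.0) 0 (λ.1 (λ.2))) (λ.λ.0 1)
  →1  (λ.λ.0) (λ.λ.0 1) (λ.(λ.λ.0 1) (λ.λ.λ.0 1))
  →2  (λ.0) (λ.(λ.λ.0 1) (λ.λ.λ.0 1))
  →3  λ.(λ.λ.0 1) (λ.λ.λ.0 1)

Answer: after 3 steps: λ.(λ.λ.0 1) (λ.λ.λ.0 1)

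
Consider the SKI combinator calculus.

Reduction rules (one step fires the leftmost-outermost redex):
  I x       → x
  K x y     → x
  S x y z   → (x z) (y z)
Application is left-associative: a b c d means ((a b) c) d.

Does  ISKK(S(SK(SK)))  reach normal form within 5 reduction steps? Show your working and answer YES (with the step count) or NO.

  start: ISKK(S(SK(SK)))
  step 1: SKK(S(SK(SK)))
  step 2: K(S(SK(SK)))(K(S(SK(SK))))
  step 3: S(SK(SK))

Answer: YES — reaches normal form S(SK(SK)) in 3 ≤ 5 steps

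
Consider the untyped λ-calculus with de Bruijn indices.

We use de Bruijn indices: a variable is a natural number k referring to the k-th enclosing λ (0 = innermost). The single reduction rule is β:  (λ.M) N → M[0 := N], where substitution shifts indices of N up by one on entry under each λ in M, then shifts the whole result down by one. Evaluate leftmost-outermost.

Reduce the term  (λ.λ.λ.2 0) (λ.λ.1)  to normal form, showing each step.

  start: (λ.λ.λ.2 0) (λ.λ.1)
  [1] λ.λ.(λ.λ.1) 0
  [2] λ.λ.λ.1

Answer: normal form = λ.λ.λ.1  (in 2 steps)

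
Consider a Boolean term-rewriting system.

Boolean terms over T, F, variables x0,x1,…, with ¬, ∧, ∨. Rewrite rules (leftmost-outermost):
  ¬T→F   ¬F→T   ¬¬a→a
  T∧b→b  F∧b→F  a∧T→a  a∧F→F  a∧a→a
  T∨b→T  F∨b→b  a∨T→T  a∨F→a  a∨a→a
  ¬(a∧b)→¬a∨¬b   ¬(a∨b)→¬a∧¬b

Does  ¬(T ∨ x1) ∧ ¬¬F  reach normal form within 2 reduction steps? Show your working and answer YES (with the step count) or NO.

Answer: NO — after 2 steps the term is (F ∧ ¬x1) ∧ ¬¬F, not yet normal

Reduction:
  start: ¬(T ∨ x1) ∧ ¬¬F
  step 1: (¬T ∧ ¬x1) ∧ ¬¬F
  step 2: (F ∧ ¬x1) ∧ ¬¬F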